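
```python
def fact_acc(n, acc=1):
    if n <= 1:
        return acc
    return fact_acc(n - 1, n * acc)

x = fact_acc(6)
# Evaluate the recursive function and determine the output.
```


fact_acc(6, 1)
= fact_acc(5, 6 * 1) = fact_acc(5, 6)
= fact_acc(4, 5 * 6) = fact_acc(4, 30)
= fact_acc(3, 4 * 30) = fact_acc(3, 120)
= fact_acc(2, 3 * 120) = fact_acc(2, 360)
= fact_acc(1, 2 * 360) = fact_acc(1, 720)
n <= 1, return acc = 720


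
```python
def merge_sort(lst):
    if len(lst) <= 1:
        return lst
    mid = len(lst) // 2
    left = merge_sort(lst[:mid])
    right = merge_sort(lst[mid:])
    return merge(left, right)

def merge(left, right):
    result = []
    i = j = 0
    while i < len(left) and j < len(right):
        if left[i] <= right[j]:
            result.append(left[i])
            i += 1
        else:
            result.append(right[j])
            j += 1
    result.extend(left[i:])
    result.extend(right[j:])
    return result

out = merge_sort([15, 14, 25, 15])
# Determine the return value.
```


merge_sort([15, 14, 25, 15])
Split into [15, 14] and [25, 15]
Left sorted: [14, 15]
Right sorted: [15, 25]
Merge [14, 15] and [15, 25]
= [14, 15, 15, 25]


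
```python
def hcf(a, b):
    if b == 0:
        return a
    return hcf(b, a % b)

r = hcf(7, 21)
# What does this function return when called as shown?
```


hcf(7, 21)
= hcf(21, 7 % 21) = hcf(21, 7)
= hcf(7, 21 % 7) = hcf(7, 0)
b == 0, return a = 7


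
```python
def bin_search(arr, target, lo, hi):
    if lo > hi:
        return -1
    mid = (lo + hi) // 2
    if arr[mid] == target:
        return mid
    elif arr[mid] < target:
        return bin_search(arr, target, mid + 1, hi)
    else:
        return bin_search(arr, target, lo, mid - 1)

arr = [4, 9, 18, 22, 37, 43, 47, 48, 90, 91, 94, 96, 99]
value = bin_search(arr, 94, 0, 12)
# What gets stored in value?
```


bin_search(arr, 94, 0, 12)
lo=0, hi=12, mid=6, arr[mid]=47
47 < 94, search right half
lo=7, hi=12, mid=9, arr[mid]=91
91 < 94, search right half
lo=10, hi=12, mid=11, arr[mid]=96
96 > 94, search left half
lo=10, hi=10, mid=10, arr[mid]=94
arr[10] == 94, found at index 10
= 10


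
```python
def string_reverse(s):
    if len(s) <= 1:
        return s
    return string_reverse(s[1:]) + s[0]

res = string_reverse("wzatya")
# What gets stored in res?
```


string_reverse("wzatya")
= string_reverse("zatya") + "w"
= string_reverse("atya") + "z" + "w"
= string_reverse("tya") + "a" + "z" + "w"
= string_reverse("ya") + "t" + "a" + "z" + "w"
= string_reverse("a") + "y" + "t" + "a" + "z" + "w"
= "a" + "y" + "t" + "a" + "z" + "w"
= "aytazw"


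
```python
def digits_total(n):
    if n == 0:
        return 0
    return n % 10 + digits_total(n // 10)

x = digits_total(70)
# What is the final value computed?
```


digits_total(70)
= 0 + digits_total(7)
= 0 + 7 + digits_total(0)
= 0 + 7 + 0
= 7


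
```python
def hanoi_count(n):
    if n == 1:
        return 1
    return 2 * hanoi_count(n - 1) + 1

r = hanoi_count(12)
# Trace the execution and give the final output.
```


hanoi_count(12)
= 2 * hanoi_count(11) + 1
= 2 * (2 * hanoi_count(10) + 1) + 1
= 2 * (2 * (2 * hanoi_count(9) + 1) + 1) + 1
= 2 * (2 * (2 * (2 * hanoi_count(8) + 1) + 1) + 1) + 1
= 2 * (2 * (2 * (2 * (2 * hanoi_count(7) + 1) + 1) + 1) + 1) + 1
= 2 * (2 * (2 * (2 * (2 * (2 * hanoi_count(6) + 1) + 1) + 1) + 1) + 1) + 1
= 2 * (2 * (2 * (2 * (2 * (2 * (2 * hanoi_count(5) + 1) + 1) + 1) + 1) + 1) + 1) + 1
= 2 * (2 * (2 * (2 * (2 * (2 * (2 * (2 * hanoi_count(4) + 1) + 1) + 1) + 1) + 1) + 1) + 1) + 1
= 2 * (2 * (2 * (2 * (2 * (2 * (2 * (2 * (2 * hanoi_count(3) + 1) + 1) + 1) + 1) + 1) + 1) + 1) + 1) + 1
= 2 * (2 * (2 * (2 * (2 * (2 * (2 * (2 * (2 * (2 * hanoi_count(2) + 1) + 1) + 1) + 1) + 1) + 1) + 1) + 1) + 1) + 1
= 2 * (2 * (2 * (2 * (2 * (2 * (2 * (2 * (2 * (2 * (2 * hanoi_count(1) + 1) + 1) + 1) + 1) + 1) + 1) + 1) + 1) + 1) + 1) + 1
Now compute bottom-up:
hanoi_count(1) = 1
hanoi_count(2) = 2 * 1 + 1 = 3
hanoi_count(3) = 2 * 3 + 1 = 7
hanoi_count(4) = 2 * 7 + 1 = 15
hanoi_count(5) = 2 * 15 + 1 = 31
hanoi_count(6) = 2 * 31 + 1 = 63
hanoi_count(7) = 2 * 63 + 1 = 127
hanoi_count(8) = 2 * 127 + 1 = 255
hanoi_count(9) = 2 * 255 + 1 = 511
hanoi_count(10) = 2 * 511 + 1 = 1023
hanoi_count(11) = 2 * 1023 + 1 = 2047
hanoi_count(12) = 2 * 2047 + 1 = 4095
= 4095


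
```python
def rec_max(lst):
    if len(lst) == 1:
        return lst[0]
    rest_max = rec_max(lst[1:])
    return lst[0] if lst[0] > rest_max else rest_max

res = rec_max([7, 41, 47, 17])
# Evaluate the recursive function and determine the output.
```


rec_max([7, 41, 47, 17])
= compare 7 with rec_max([41, 47, 17])
= compare 41 with rec_max([47, 17])
= compare 47 with rec_max([17])
Base: rec_max([17]) = 17
compare 47 with 17: max = 47
compare 41 with 47: max = 47
compare 7 with 47: max = 47
= 47


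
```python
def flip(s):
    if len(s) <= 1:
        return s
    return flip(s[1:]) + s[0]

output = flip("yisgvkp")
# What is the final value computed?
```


flip("yisgvkp")
= flip("isgvkp") + "y"
= flip("sgvkp") + "i" + "y"
= flip("gvkp") + "s" + "i" + "y"
= flip("vkp") + "g" + "s" + "i" + "y"
= flip("kp") + "v" + "g" + "s" + "i" + "y"
= flip("p") + "k" + "v" + "g" + "s" + "i" + "y"
= "p" + "k" + "v" + "g" + "s" + "i" + "y"
= "pkvgsiy"


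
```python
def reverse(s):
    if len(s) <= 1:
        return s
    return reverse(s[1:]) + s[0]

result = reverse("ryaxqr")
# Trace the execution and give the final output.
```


reverse("ryaxqr")
= reverse("yaxqr") + "r"
= reverse("axqr") + "y" + "r"
= reverse("xqr") + "a" + "y" + "r"
= reverse("qr") + "x" + "a" + "y" + "r"
= reverse("r") + "q" + "x" + "a" + "y" + "r"
= "r" + "q" + "x" + "a" + "y" + "r"
= "rqxayr"


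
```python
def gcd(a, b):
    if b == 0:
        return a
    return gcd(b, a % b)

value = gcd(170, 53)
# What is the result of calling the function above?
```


gcd(170, 53)
= gcd(53, 170 % 53) = gcd(53, 11)
= gcd(11, 53 % 11) = gcd(11, 9)
= gcd(9, 11 % 9) = gcd(9, 2)
= gcd(2, 9 % 2) = gcd(2, 1)
= gcd(1, 2 % 1) = gcd(1, 0)
b == 0, return a = 1


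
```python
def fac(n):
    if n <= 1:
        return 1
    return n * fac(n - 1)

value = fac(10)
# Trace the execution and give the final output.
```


fac(10)
= 10 * fac(9)
= 10 * 9 * fac(8)
= 10 * 9 * 8 * fac(7)
= 10 * 9 * 8 * 7 * fac(6)
= 10 * 9 * 8 * 7 * 6 * fac(5)
= 10 * 9 * 8 * 7 * 6 * 5 * fac(4)
= 10 * 9 * 8 * 7 * 6 * 5 * 4 * fac(3)
= 10 * 9 * 8 * 7 * 6 * 5 * 4 * 3 * fac(2)
= 10 * 9 * 8 * 7 * 6 * 5 * 4 * 3 * 2 * fac(1)
= 10 * 9 * 8 * 7 * 6 * 5 * 4 * 3 * 2 * 1
= 3628800


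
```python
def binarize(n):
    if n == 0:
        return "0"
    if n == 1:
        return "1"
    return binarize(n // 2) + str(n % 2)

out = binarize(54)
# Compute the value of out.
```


binarize(54)
= binarize(27) + "0"
= binarize(13) + "1" + "0"
= binarize(6) + "1" + "1" + "0"
= binarize(3) + "0" + "1" + "1" + "0"
= binarize(1) + "1" + "0" + "1" + "1" + "0"
= "1" + "1" + "0" + "1" + "1" + "0"
= "110110"


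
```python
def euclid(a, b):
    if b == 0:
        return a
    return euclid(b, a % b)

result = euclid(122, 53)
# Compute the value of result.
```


euclid(122, 53)
= euclid(53, 122 % 53) = euclid(53, 16)
= euclid(16, 53 % 16) = euclid(16, 5)
= euclid(5, 16 % 5) = euclid(5, 1)
= euclid(1, 5 % 1) = euclid(1, 0)
b == 0, return a = 1


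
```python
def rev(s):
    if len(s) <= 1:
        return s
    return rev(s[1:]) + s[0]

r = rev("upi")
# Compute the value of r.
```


rev("upi")
= rev("pi") + "u"
= rev("i") + "p" + "u"
= "i" + "p" + "u"
= "ipu"


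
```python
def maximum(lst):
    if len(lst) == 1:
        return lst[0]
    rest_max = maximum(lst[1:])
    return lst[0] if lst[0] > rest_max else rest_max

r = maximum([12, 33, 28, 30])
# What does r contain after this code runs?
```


maximum([12, 33, 28, 30])
= compare 12 with maximum([33, 28, 30])
= compare 33 with maximum([28, 30])
= compare 28 with maximum([30])
Base: maximum([30]) = 30
compare 28 with 30: max = 30
compare 33 with 30: max = 33
compare 12 with 33: max = 33
= 33


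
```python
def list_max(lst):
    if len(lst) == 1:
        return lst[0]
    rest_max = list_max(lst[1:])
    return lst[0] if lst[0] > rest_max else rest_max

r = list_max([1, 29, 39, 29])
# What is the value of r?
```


list_max([1, 29, 39, 29])
= compare 1 with list_max([29, 39, 29])
= compare 29 with list_max([39, 29])
= compare 39 with list_max([29])
Base: list_max([29]) = 29
compare 39 with 29: max = 39
compare 29 with 39: max = 39
compare 1 with 39: max = 39
= 39


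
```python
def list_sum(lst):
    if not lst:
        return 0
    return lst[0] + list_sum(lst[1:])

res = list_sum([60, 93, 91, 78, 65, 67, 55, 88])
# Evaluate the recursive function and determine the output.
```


list_sum([60, 93, 91, 78, 65, 67, 55, 88])
= 60 + list_sum([93, 91, 78, 65, 67, 55, 88])
= 60 + 93 + list_sum([91, 78, 65, 67, 55, 88])
= 60 + 93 + 91 + list_sum([78, 65, 67, 55, 88])
= 60 + 93 + 91 + 78 + list_sum([65, 67, 55, 88])
= 60 + 93 + 91 + 78 + 65 + list_sum([67, 55, 88])
= 60 + 93 + 91 + 78 + 65 + 67 + list_sum([55, 88])
= 60 + 93 + 91 + 78 + 65 + 67 + 55 + list_sum([88])
= 60 + 93 + 91 + 78 + 65 + 67 + 55 + 88 + list_sum([])
= 60 + 93 + 91 + 78 + 65 + 67 + 55 + 88 + 0
= 597


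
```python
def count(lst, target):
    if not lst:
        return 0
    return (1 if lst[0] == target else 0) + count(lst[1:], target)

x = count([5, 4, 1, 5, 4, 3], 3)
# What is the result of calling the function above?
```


count([5, 4, 1, 5, 4, 3], 3)
lst[0]=5 != 3: 0 + count([4, 1, 5, 4, 3], 3)
lst[0]=4 != 3: 0 + count([1, 5, 4, 3], 3)
lst[0]=1 != 3: 0 + count([5, 4, 3], 3)
lst[0]=5 != 3: 0 + count([4, 3], 3)
lst[0]=4 != 3: 0 + count([3], 3)
lst[0]=3 == 3: 1 + count([], 3)
= 1


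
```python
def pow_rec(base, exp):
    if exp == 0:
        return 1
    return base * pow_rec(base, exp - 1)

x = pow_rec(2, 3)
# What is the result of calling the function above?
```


pow_rec(2, 3)
= 2 * pow_rec(2, 2)
= 2 * 2 * pow_rec(2, 1)
= 2 * 2 * 2 * pow_rec(2, 0)
= 2 * 2 * 2 * 1
= 8


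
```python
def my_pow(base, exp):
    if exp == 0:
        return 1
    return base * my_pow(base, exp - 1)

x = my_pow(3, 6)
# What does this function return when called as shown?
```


my_pow(3, 6)
= 3 * my_pow(3, 5)
= 3 * 3 * my_pow(3, 4)
= 3 * 3 * 3 * my_pow(3, 3)
= 3 * 3 * 3 * 3 * my_pow(3, 2)
= 3 * 3 * 3 * 3 * 3 * my_pow(3, 1)
= 3 * 3 * 3 * 3 * 3 * 3 * my_pow(3, 0)
= 3 * 3 * 3 * 3 * 3 * 3 * 1
= 729


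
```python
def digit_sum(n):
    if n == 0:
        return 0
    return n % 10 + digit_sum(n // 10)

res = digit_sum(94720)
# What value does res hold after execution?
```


digit_sum(94720)
= 0 + digit_sum(9472)
= 0 + 2 + digit_sum(947)
= 0 + 2 + 7 + digit_sum(94)
= 0 + 2 + 7 + 4 + digit_sum(9)
= 0 + 2 + 7 + 4 + 9 + digit_sum(0)
= 0 + 2 + 7 + 4 + 9 + 0
= 22


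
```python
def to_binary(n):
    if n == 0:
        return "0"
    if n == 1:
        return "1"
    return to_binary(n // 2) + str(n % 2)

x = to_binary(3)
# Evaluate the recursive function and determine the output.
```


to_binary(3)
= to_binary(1) + "1"
= "1" + "1"
= "11"


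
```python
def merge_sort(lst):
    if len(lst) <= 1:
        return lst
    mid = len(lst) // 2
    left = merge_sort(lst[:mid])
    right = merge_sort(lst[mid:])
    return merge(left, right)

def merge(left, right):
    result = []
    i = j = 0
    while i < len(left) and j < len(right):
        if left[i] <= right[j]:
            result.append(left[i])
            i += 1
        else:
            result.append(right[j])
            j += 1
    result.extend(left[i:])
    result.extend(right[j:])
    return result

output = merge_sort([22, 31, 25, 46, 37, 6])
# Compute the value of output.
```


merge_sort([22, 31, 25, 46, 37, 6])
Split into [22, 31, 25] and [46, 37, 6]
Left sorted: [22, 25, 31]
Right sorted: [6, 37, 46]
Merge [22, 25, 31] and [6, 37, 46]
= [6, 22, 25, 31, 37, 46]


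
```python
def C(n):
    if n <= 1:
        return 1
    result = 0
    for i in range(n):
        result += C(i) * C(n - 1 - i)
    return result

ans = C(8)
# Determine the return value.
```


C(8)
= sum of C(i) * C(8-1-i) for i in 0..7
First compute sub-values bottom-up:
  C(0) = 1, C(1) = 1
  C(2) = 1*1 + 1*1 = 2
  C(3) = 1*2 + 1*1 + 2*1 = 5
  C(4) = 1*5 + 1*2 + 2*1 + 5*1 = 14
  C(5) = 1*14 + 1*5 + 2*2 + 5*1 + 14*1 = 42
  C(6) = 1*42 + 1*14 + 2*5 + 5*2 + 14*1 + 42*1 = 132
  C(7) = 1*132 + 1*42 + 2*14 + 5*5 + 14*2 + 42*1 + 132*1 = 429
Now C(8):
  C(0)*C(7) = 1*429 = 429
  C(1)*C(6) = 1*132 = 132
  C(2)*C(5) = 2*42 = 84
  C(3)*C(4) = 5*14 = 70
  C(4)*C(3) = 14*5 = 70
  C(5)*C(2) = 42*2 = 84
  C(6)*C(1) = 132*1 = 132
  C(7)*C(0) = 429*1 = 429
= 429 + 132 + 84 + 70 + 70 + 84 + 132 + 429
= 1430


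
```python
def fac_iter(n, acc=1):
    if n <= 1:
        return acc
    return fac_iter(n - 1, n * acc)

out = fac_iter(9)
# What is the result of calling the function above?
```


fac_iter(9, 1)
= fac_iter(8, 9 * 1) = fac_iter(8, 9)
= fac_iter(7, 8 * 9) = fac_iter(7, 72)
= fac_iter(6, 7 * 72) = fac_iter(6, 504)
= fac_iter(5, 6 * 504) = fac_iter(5, 3024)
= fac_iter(4, 5 * 3024) = fac_iter(4, 15120)
= fac_iter(3, 4 * 15120) = fac_iter(3, 60480)
= fac_iter(2, 3 * 60480) = fac_iter(2, 181440)
= fac_iter(1, 2 * 181440) = fac_iter(1, 362880)
n <= 1, return acc = 362880


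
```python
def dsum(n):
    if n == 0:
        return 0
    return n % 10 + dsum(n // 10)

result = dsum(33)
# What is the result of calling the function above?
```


dsum(33)
= 3 + dsum(3)
= 3 + 3 + dsum(0)
= 3 + 3 + 0
= 6


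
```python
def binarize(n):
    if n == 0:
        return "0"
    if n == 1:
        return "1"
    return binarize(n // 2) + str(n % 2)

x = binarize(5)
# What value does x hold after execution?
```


binarize(5)
= binarize(2) + "1"
= binarize(1) + "0" + "1"
= "1" + "0" + "1"
= "101"


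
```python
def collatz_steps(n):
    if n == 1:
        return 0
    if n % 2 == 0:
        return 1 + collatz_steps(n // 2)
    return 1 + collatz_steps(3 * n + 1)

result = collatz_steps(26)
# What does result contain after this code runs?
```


collatz_steps(26)
26 is even -> collatz_steps(13)
13 is odd -> 3*13+1 = 40 -> collatz_steps(40)
40 is even -> collatz_steps(20)
20 is even -> collatz_steps(10)
10 is even -> collatz_steps(5)
5 is odd -> 3*5+1 = 16 -> collatz_steps(16)
16 is even -> collatz_steps(8)
8 is even -> collatz_steps(4)
4 is even -> collatz_steps(2)
2 is even -> collatz_steps(1)
Reached 1 after 10 steps
= 10


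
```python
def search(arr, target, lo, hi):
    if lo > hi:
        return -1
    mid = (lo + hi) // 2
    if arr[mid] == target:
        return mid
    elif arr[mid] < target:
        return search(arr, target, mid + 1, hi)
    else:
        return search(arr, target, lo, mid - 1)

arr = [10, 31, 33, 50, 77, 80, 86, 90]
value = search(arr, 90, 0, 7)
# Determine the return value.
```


search(arr, 90, 0, 7)
lo=0, hi=7, mid=3, arr[mid]=50
50 < 90, search right half
lo=4, hi=7, mid=5, arr[mid]=80
80 < 90, search right half
lo=6, hi=7, mid=6, arr[mid]=86
86 < 90, search right half
lo=7, hi=7, mid=7, arr[mid]=90
arr[7] == 90, found at index 7
= 7


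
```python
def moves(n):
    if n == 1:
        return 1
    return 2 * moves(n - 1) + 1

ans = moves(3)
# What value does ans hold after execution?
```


moves(3)
= 2 * moves(2) + 1
= 2 * (2 * moves(1) + 1) + 1
Now compute bottom-up:
moves(1) = 1
moves(2) = 2 * 1 + 1 = 3
moves(3) = 2 * 3 + 1 = 7
= 7


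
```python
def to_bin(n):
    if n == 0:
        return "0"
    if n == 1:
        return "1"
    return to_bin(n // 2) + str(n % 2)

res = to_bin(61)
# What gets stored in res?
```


to_bin(61)
= to_bin(30) + "1"
= to_bin(15) + "0" + "1"
= to_bin(7) + "1" + "0" + "1"
= to_bin(3) + "1" + "1" + "0" + "1"
= to_bin(1) + "1" + "1" + "1" + "0" + "1"
= "1" + "1" + "1" + "1" + "0" + "1"
= "111101"


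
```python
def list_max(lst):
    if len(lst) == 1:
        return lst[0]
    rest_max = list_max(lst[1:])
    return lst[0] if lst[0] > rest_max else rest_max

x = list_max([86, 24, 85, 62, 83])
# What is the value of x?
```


list_max([86, 24, 85, 62, 83])
= compare 86 with list_max([24, 85, 62, 83])
= compare 24 with list_max([85, 62, 83])
= compare 85 with list_max([62, 83])
= compare 62 with list_max([83])
Base: list_max([83]) = 83
compare 62 with 83: max = 83
compare 85 with 83: max = 85
compare 24 with 85: max = 85
compare 86 with 85: max = 86
= 86


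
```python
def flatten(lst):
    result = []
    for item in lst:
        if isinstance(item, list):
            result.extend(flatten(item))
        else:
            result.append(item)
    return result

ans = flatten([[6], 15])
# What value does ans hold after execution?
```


flatten([[6], 15])
Processing each element:
  [6] is a list -> flatten recursively -> [6]
  15 is not a list -> append 15
= [6, 15]


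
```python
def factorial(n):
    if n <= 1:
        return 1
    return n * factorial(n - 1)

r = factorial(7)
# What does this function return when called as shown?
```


factorial(7)
= 7 * factorial(6)
= 7 * 6 * factorial(5)
= 7 * 6 * 5 * factorial(4)
= 7 * 6 * 5 * 4 * factorial(3)
= 7 * 6 * 5 * 4 * 3 * factorial(2)
= 7 * 6 * 5 * 4 * 3 * 2 * factorial(1)
= 7 * 6 * 5 * 4 * 3 * 2 * 1
= 5040


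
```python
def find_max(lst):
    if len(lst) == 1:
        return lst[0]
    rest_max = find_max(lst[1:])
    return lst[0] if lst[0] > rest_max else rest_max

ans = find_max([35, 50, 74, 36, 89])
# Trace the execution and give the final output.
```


find_max([35, 50, 74, 36, 89])
= compare 35 with find_max([50, 74, 36, 89])
= compare 50 with find_max([74, 36, 89])
= compare 74 with find_max([36, 89])
= compare 36 with find_max([89])
Base: find_max([89]) = 89
compare 36 with 89: max = 89
compare 74 with 89: max = 89
compare 50 with 89: max = 89
compare 35 with 89: max = 89
= 89


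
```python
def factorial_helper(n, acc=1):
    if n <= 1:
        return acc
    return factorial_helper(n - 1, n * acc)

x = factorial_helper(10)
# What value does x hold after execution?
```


factorial_helper(10, 1)
= factorial_helper(9, 10 * 1) = factorial_helper(9, 10)
= factorial_helper(8, 9 * 10) = factorial_helper(8, 90)
= factorial_helper(7, 8 * 90) = factorial_helper(7, 720)
= factorial_helper(6, 7 * 720) = factorial_helper(6, 5040)
= factorial_helper(5, 6 * 5040) = factorial_helper(5, 30240)
= factorial_helper(4, 5 * 30240) = factorial_helper(4, 151200)
= factorial_helper(3, 4 * 151200) = factorial_helper(3, 604800)
= factorial_helper(2, 3 * 604800) = factorial_helper(2, 1814400)
= factorial_helper(1, 2 * 1814400) = factorial_helper(1, 3628800)
n <= 1, return acc = 3628800


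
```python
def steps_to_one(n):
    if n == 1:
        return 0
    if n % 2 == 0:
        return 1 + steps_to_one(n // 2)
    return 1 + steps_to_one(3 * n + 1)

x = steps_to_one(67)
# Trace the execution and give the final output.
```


steps_to_one(67)
67 is odd -> 3*67+1 = 202 -> steps_to_one(202)
202 is even -> steps_to_one(101)
101 is odd -> 3*101+1 = 304 -> steps_to_one(304)
304 is even -> steps_to_one(152)
152 is even -> steps_to_one(76)
76 is even -> steps_to_one(38)
38 is even -> steps_to_one(19)
19 is odd -> 3*19+1 = 58 -> steps_to_one(58)
58 is even -> steps_to_one(29)
29 is odd -> 3*29+1 = 88 -> steps_to_one(88)
88 is even -> steps_to_one(44)
44 is even -> steps_to_one(22)
22 is even -> steps_to_one(11)
11 is odd -> 3*11+1 = 34 -> steps_to_one(34)
34 is even -> steps_to_one(17)
17 is odd -> 3*17+1 = 52 -> steps_to_one(52)
52 is even -> steps_to_one(26)
26 is even -> steps_to_one(13)
13 is odd -> 3*13+1 = 40 -> steps_to_one(40)
40 is even -> steps_to_one(20)
20 is even -> steps_to_one(10)
10 is even -> steps_to_one(5)
5 is odd -> 3*5+1 = 16 -> steps_to_one(16)
16 is even -> steps_to_one(8)
8 is even -> steps_to_one(4)
4 is even -> steps_to_one(2)
2 is even -> steps_to_one(1)
Reached 1 after 27 steps
= 27


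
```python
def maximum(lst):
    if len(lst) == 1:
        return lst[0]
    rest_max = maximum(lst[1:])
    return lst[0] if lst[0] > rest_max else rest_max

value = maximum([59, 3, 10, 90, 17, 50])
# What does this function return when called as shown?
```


maximum([59, 3, 10, 90, 17, 50])
= compare 59 with maximum([3, 10, 90, 17, 50])
= compare 3 with maximum([10, 90, 17, 50])
= compare 10 with maximum([90, 17, 50])
= compare 90 with maximum([17, 50])
= compare 17 with maximum([50])
Base: maximum([50]) = 50
compare 17 with 50: max = 50
compare 90 with 50: max = 90
compare 10 with 90: max = 90
compare 3 with 90: max = 90
compare 59 with 90: max = 90
= 90


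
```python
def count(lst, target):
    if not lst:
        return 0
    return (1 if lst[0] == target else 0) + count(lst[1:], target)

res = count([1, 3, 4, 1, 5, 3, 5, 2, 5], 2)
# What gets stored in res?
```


count([1, 3, 4, 1, 5, 3, 5, 2, 5], 2)
lst[0]=1 != 2: 0 + count([3, 4, 1, 5, 3, 5, 2, 5], 2)
lst[0]=3 != 2: 0 + count([4, 1, 5, 3, 5, 2, 5], 2)
lst[0]=4 != 2: 0 + count([1, 5, 3, 5, 2, 5], 2)
lst[0]=1 != 2: 0 + count([5, 3, 5, 2, 5], 2)
lst[0]=5 != 2: 0 + count([3, 5, 2, 5], 2)
lst[0]=3 != 2: 0 + count([5, 2, 5], 2)
lst[0]=5 != 2: 0 + count([2, 5], 2)
lst[0]=2 == 2: 1 + count([5], 2)
lst[0]=5 != 2: 0 + count([], 2)
= 1


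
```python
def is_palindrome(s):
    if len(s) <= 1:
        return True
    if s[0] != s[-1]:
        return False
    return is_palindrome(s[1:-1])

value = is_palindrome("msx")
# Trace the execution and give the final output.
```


is_palindrome("msx")
"msx": s[0]='m' != s[-1]='x' -> False
= False


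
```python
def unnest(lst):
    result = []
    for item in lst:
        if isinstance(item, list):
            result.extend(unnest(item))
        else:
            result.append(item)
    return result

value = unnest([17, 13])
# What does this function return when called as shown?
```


unnest([17, 13])
Processing each element:
  17 is not a list -> append 17
  13 is not a list -> append 13
= [17, 13]


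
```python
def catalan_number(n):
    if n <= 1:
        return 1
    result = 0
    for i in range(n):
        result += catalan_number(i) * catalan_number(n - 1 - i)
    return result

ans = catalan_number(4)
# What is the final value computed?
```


catalan_number(4)
= sum of catalan_number(i) * catalan_number(4-1-i) for i in 0..3
First compute sub-values bottom-up:
  catalan_number(0) = 1, catalan_number(1) = 1
  catalan_number(2) = 1*1 + 1*1 = 2
  catalan_number(3) = 1*2 + 1*1 + 2*1 = 5
Now catalan_number(4):
  catalan_number(0)*catalan_number(3) = 1*5 = 5
  catalan_number(1)*catalan_number(2) = 1*2 = 2
  catalan_number(2)*catalan_number(1) = 2*1 = 2
  catalan_number(3)*catalan_number(0) = 5*1 = 5
= 5 + 2 + 2 + 5
= 14


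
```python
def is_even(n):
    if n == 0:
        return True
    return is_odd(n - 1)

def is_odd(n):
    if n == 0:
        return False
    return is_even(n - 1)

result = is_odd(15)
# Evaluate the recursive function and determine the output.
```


is_odd(15)
= is_even(14)
= is_odd(13)
= is_even(12)
= is_odd(11)
= is_even(10)
= is_odd(9)
= is_even(8)
= is_odd(7)
= is_even(6)
= is_odd(5)
= is_even(4)
= is_odd(3)
= is_even(2)
= is_odd(1)
= is_even(0)
n == 0: return True
= True


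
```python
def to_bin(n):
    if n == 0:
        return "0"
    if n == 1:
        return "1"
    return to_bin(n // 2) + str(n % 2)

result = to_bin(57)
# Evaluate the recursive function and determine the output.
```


to_bin(57)
= to_bin(28) + "1"
= to_bin(14) + "0" + "1"
= to_bin(7) + "0" + "0" + "1"
= to_bin(3) + "1" + "0" + "0" + "1"
= to_bin(1) + "1" + "1" + "0" + "0" + "1"
= "1" + "1" + "1" + "0" + "0" + "1"
= "111001"


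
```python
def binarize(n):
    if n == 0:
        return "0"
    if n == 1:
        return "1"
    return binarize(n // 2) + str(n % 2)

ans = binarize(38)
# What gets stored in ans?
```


binarize(38)
= binarize(19) + "0"
= binarize(9) + "1" + "0"
= binarize(4) + "1" + "1" + "0"
= binarize(2) + "0" + "1" + "1" + "0"
= binarize(1) + "0" + "0" + "1" + "1" + "0"
= "1" + "0" + "0" + "1" + "1" + "0"
= "100110"


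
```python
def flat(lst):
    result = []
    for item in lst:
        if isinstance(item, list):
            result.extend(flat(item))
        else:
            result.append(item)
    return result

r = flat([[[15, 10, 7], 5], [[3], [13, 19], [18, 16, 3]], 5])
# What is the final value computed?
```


flat([[[15, 10, 7], 5], [[3], [13, 19], [18, 16, 3]], 5])
Processing each element:
  [[15, 10, 7], 5] is a list -> flat recursively -> [15, 10, 7, 5]
  [[3], [13, 19], [18, 16, 3]] is a list -> flat recursively -> [3, 13, 19, 18, 16, 3]
  5 is not a list -> append 5
= [15, 10, 7, 5, 3, 13, 19, 18, 16, 3, 5]


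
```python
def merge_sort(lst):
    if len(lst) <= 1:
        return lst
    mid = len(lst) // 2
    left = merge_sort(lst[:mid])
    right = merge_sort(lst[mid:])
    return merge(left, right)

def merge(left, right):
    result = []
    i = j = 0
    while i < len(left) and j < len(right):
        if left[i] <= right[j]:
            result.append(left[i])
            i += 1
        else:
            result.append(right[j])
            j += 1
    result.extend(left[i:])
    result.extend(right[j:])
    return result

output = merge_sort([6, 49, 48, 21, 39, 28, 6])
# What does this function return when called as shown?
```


merge_sort([6, 49, 48, 21, 39, 28, 6])
Split into [6, 49, 48] and [21, 39, 28, 6]
Left sorted: [6, 48, 49]
Right sorted: [6, 21, 28, 39]
Merge [6, 48, 49] and [6, 21, 28, 39]
= [6, 6, 21, 28, 39, 48, 49]


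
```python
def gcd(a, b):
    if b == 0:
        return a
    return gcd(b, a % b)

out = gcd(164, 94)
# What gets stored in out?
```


gcd(164, 94)
= gcd(94, 164 % 94) = gcd(94, 70)
= gcd(70, 94 % 70) = gcd(70, 24)
= gcd(24, 70 % 24) = gcd(24, 22)
= gcd(22, 24 % 22) = gcd(22, 2)
= gcd(2, 22 % 2) = gcd(2, 0)
b == 0, return a = 2


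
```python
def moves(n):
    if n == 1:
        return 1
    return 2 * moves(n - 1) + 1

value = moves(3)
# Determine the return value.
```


moves(3)
= 2 * moves(2) + 1
= 2 * (2 * moves(1) + 1) + 1
Now compute bottom-up:
moves(1) = 1
moves(2) = 2 * 1 + 1 = 3
moves(3) = 2 * 3 + 1 = 7
= 7


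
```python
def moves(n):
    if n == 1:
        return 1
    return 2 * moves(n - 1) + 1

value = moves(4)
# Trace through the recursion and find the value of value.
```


moves(4)
= 2 * moves(3) + 1
= 2 * (2 * moves(2) + 1) + 1
= 2 * (2 * (2 * moves(1) + 1) + 1) + 1
Now compute bottom-up:
moves(1) = 1
moves(2) = 2 * 1 + 1 = 3
moves(3) = 2 * 3 + 1 = 7
moves(4) = 2 * 7 + 1 = 15
= 15


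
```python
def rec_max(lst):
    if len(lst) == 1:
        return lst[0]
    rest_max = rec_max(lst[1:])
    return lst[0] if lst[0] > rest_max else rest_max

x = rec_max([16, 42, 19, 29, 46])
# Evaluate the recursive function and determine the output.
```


rec_max([16, 42, 19, 29, 46])
= compare 16 with rec_max([42, 19, 29, 46])
= compare 42 with rec_max([19, 29, 46])
= compare 19 with rec_max([29, 46])
= compare 29 with rec_max([46])
Base: rec_max([46]) = 46
compare 29 with 46: max = 46
compare 19 with 46: max = 46
compare 42 with 46: max = 46
compare 16 with 46: max = 46
= 46


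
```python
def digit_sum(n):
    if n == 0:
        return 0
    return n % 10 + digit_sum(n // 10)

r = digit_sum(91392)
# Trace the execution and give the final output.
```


digit_sum(91392)
= 2 + digit_sum(9139)
= 2 + 9 + digit_sum(913)
= 2 + 9 + 3 + digit_sum(91)
= 2 + 9 + 3 + 1 + digit_sum(9)
= 2 + 9 + 3 + 1 + 9 + digit_sum(0)
= 2 + 9 + 3 + 1 + 9 + 0
= 24


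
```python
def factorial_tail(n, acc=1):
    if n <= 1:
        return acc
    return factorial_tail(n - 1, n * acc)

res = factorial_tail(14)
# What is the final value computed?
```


factorial_tail(14, 1)
= factorial_tail(13, 14 * 1) = factorial_tail(13, 14)
= factorial_tail(12, 13 * 14) = factorial_tail(12, 182)
= factorial_tail(11, 12 * 182) = factorial_tail(11, 2184)
= factorial_tail(10, 11 * 2184) = factorial_tail(10, 24024)
= factorial_tail(9, 10 * 24024) = factorial_tail(9, 240240)
= factorial_tail(8, 9 * 240240) = factorial_tail(8, 2162160)
= factorial_tail(7, 8 * 2162160) = factorial_tail(7, 17297280)
= factorial_tail(6, 7 * 17297280) = factorial_tail(6, 121080960)
= factorial_tail(5, 6 * 121080960) = factorial_tail(5, 726485760)
= factorial_tail(4, 5 * 726485760) = factorial_tail(4, 3632428800)
= factorial_tail(3, 4 * 3632428800) = factorial_tail(3, 14529715200)
= factorial_tail(2, 3 * 14529715200) = factorial_tail(2, 43589145600)
= factorial_tail(1, 2 * 43589145600) = factorial_tail(1, 87178291200)
n <= 1, return acc = 87178291200


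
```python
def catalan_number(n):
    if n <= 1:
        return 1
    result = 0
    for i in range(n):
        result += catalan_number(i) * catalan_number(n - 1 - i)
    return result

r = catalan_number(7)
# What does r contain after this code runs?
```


catalan_number(7)
= sum of catalan_number(i) * catalan_number(7-1-i) for i in 0..6
First compute sub-values bottom-up:
  catalan_number(0) = 1, catalan_number(1) = 1
  catalan_number(2) = 1*1 + 1*1 = 2
  catalan_number(3) = 1*2 + 1*1 + 2*1 = 5
  catalan_number(4) = 1*5 + 1*2 + 2*1 + 5*1 = 14
  catalan_number(5) = 1*14 + 1*5 + 2*2 + 5*1 + 14*1 = 42
  catalan_number(6) = 1*42 + 1*14 + 2*5 + 5*2 + 14*1 + 42*1 = 132
Now catalan_number(7):
  catalan_number(0)*catalan_number(6) = 1*132 = 132
  catalan_number(1)*catalan_number(5) = 1*42 = 42
  catalan_number(2)*catalan_number(4) = 2*14 = 28
  catalan_number(3)*catalan_number(3) = 5*5 = 25
  catalan_number(4)*catalan_number(2) = 14*2 = 28
  catalan_number(5)*catalan_number(1) = 42*1 = 42
  catalan_number(6)*catalan_number(0) = 132*1 = 132
= 132 + 42 + 28 + 25 + 28 + 42 + 132
= 429


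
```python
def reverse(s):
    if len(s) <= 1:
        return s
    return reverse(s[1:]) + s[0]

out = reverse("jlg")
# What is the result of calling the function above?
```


reverse("jlg")
= reverse("lg") + "j"
= reverse("g") + "l" + "j"
= "g" + "l" + "j"
= "glj"


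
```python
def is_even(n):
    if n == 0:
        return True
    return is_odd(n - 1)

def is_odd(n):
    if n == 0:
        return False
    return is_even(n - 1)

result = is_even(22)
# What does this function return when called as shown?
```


is_even(22)
= is_odd(21)
= is_even(20)
= is_odd(19)
= is_even(18)
= is_odd(17)
= is_even(16)
= is_odd(15)
= is_even(14)
= is_odd(13)
= is_even(12)
= is_odd(11)
= is_even(10)
= is_odd(9)
= is_even(8)
= is_odd(7)
= is_even(6)
= is_odd(5)
= is_even(4)
= is_odd(3)
= is_even(2)
= is_odd(1)
= is_even(0)
n == 0: return True
= True


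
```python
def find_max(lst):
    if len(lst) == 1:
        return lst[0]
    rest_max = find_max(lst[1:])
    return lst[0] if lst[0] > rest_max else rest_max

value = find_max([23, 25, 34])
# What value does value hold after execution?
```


find_max([23, 25, 34])
= compare 23 with find_max([25, 34])
= compare 25 with find_max([34])
Base: find_max([34]) = 34
compare 25 with 34: max = 34
compare 23 with 34: max = 34
= 34


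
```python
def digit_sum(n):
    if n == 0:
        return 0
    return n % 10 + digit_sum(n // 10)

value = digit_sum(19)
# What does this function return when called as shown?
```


digit_sum(19)
= 9 + digit_sum(1)
= 9 + 1 + digit_sum(0)
= 9 + 1 + 0
= 10


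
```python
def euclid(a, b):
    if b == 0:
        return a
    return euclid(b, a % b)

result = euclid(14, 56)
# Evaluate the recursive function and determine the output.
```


euclid(14, 56)
= euclid(56, 14 % 56) = euclid(56, 14)
= euclid(14, 56 % 14) = euclid(14, 0)
b == 0, return a = 14


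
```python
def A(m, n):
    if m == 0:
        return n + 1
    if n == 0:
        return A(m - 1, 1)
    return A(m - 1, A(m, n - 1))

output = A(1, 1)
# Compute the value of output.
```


A(1, 1)
= A(0, A(1, 0))
First compute A(1, 0) = 2
= A(0, 2)
= 3


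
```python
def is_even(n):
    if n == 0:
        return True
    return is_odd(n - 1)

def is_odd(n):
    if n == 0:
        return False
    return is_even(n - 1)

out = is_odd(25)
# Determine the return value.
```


is_odd(25)
= is_even(24)
= is_odd(23)
= is_even(22)
= is_odd(21)
= is_even(20)
= is_odd(19)
= is_even(18)
= is_odd(17)
= is_even(16)
= is_odd(15)
= is_even(14)
= is_odd(13)
= is_even(12)
= is_odd(11)
= is_even(10)
= is_odd(9)
= is_even(8)
= is_odd(7)
= is_even(6)
= is_odd(5)
= is_even(4)
= is_odd(3)
= is_even(2)
= is_odd(1)
= is_even(0)
n == 0: return True
= True


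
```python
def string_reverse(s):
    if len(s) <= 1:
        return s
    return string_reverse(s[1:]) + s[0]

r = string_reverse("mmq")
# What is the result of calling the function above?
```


string_reverse("mmq")
= string_reverse("mq") + "m"
= string_reverse("q") + "m" + "m"
= "q" + "m" + "m"
= "qmm"


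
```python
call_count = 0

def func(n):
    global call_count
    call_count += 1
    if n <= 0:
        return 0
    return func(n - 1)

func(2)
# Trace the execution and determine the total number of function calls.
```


func(2) calls func(1) calls ... calls func(0)
Total calls: 2 + 1 (for base case) = 3


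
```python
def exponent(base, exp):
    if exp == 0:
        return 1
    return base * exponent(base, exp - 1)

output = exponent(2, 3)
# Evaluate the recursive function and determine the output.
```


exponent(2, 3)
= 2 * exponent(2, 2)
= 2 * 2 * exponent(2, 1)
= 2 * 2 * 2 * exponent(2, 0)
= 2 * 2 * 2 * 1
= 8


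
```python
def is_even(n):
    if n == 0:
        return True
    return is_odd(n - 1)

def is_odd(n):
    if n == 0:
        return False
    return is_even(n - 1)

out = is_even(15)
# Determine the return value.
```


is_even(15)
= is_odd(14)
= is_even(13)
= is_odd(12)
= is_even(11)
= is_odd(10)
= is_even(9)
= is_odd(8)
= is_even(7)
= is_odd(6)
= is_even(5)
= is_odd(4)
= is_even(3)
= is_odd(2)
= is_even(1)
= is_odd(0)
n == 0: return False
= False


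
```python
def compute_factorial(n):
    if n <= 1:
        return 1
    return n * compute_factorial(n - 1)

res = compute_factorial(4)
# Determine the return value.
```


compute_factorial(4)
= 4 * compute_factorial(3)
= 4 * 3 * compute_factorial(2)
= 4 * 3 * 2 * compute_factorial(1)
= 4 * 3 * 2 * 1
= 24


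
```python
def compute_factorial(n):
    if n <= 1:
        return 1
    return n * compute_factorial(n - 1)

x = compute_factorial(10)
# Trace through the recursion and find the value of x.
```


compute_factorial(10)
= 10 * compute_factorial(9)
= 10 * 9 * compute_factorial(8)
= 10 * 9 * 8 * compute_factorial(7)
= 10 * 9 * 8 * 7 * compute_factorial(6)
= 10 * 9 * 8 * 7 * 6 * compute_factorial(5)
= 10 * 9 * 8 * 7 * 6 * 5 * compute_factorial(4)
= 10 * 9 * 8 * 7 * 6 * 5 * 4 * compute_factorial(3)
= 10 * 9 * 8 * 7 * 6 * 5 * 4 * 3 * compute_factorial(2)
= 10 * 9 * 8 * 7 * 6 * 5 * 4 * 3 * 2 * compute_factorial(1)
= 10 * 9 * 8 * 7 * 6 * 5 * 4 * 3 * 2 * 1
= 3628800


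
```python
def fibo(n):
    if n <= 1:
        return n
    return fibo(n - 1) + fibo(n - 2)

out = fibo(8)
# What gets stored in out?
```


fibo(8)
= fibo(7) + fibo(6)
= (fibo(6) + fibo(5)) + fibo(6)
Computing bottom-up: fibo(0)=0, fibo(1)=1, fibo(2)=1, fibo(3)=2, fibo(4)=3, fibo(5)=5, fibo(6)=8, fibo(7)=13, fibo(8)=21
= 21


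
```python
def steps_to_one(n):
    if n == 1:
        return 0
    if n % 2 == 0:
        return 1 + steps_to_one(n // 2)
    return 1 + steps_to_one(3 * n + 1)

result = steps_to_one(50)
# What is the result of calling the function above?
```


steps_to_one(50)
50 is even -> steps_to_one(25)
25 is odd -> 3*25+1 = 76 -> steps_to_one(76)
76 is even -> steps_to_one(38)
38 is even -> steps_to_one(19)
19 is odd -> 3*19+1 = 58 -> steps_to_one(58)
58 is even -> steps_to_one(29)
29 is odd -> 3*29+1 = 88 -> steps_to_one(88)
88 is even -> steps_to_one(44)
44 is even -> steps_to_one(22)
22 is even -> steps_to_one(11)
11 is odd -> 3*11+1 = 34 -> steps_to_one(34)
34 is even -> steps_to_one(17)
17 is odd -> 3*17+1 = 52 -> steps_to_one(52)
52 is even -> steps_to_one(26)
26 is even -> steps_to_one(13)
13 is odd -> 3*13+1 = 40 -> steps_to_one(40)
40 is even -> steps_to_one(20)
20 is even -> steps_to_one(10)
10 is even -> steps_to_one(5)
5 is odd -> 3*5+1 = 16 -> steps_to_one(16)
16 is even -> steps_to_one(8)
8 is even -> steps_to_one(4)
4 is even -> steps_to_one(2)
2 is even -> steps_to_one(1)
Reached 1 after 24 steps
= 24


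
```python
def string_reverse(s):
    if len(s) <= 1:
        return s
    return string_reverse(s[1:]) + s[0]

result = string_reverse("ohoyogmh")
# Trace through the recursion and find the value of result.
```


string_reverse("ohoyogmh")
= string_reverse("hoyogmh") + "o"
= string_reverse("oyogmh") + "h" + "o"
= string_reverse("yogmh") + "o" + "h" + "o"
= string_reverse("ogmh") + "y" + "o" + "h" + "o"
= string_reverse("gmh") + "o" + "y" + "o" + "h" + "o"
= string_reverse("mh") + "g" + "o" + "y" + "o" + "h" + "o"
= string_reverse("h") + "m" + "g" + "o" + "y" + "o" + "h" + "o"
= "h" + "m" + "g" + "o" + "y" + "o" + "h" + "o"
= "hmgoyoho"


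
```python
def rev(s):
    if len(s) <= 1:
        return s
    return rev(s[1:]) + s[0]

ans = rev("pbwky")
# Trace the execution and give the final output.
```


rev("pbwky")
= rev("bwky") + "p"
= rev("wky") + "b" + "p"
= rev("ky") + "w" + "b" + "p"
= rev("y") + "k" + "w" + "b" + "p"
= "y" + "k" + "w" + "b" + "p"
= "ykwbp"


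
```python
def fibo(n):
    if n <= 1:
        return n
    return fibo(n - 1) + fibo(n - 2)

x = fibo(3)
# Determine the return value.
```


fibo(3)
= fibo(2) + fibo(1)
Computing bottom-up: fibo(0)=0, fibo(1)=1, fibo(2)=1, fibo(3)=2
= 2


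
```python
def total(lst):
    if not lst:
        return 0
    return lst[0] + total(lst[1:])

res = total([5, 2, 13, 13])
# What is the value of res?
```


total([5, 2, 13, 13])
= 5 + total([2, 13, 13])
= 5 + 2 + total([13, 13])
= 5 + 2 + 13 + total([13])
= 5 + 2 + 13 + 13 + total([])
= 5 + 2 + 13 + 13 + 0
= 33


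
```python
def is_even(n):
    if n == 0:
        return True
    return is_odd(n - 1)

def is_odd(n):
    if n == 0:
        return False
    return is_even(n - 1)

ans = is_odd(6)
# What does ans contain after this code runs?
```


is_odd(6)
= is_even(5)
= is_odd(4)
= is_even(3)
= is_odd(2)
= is_even(1)
= is_odd(0)
n == 0: return False
= False


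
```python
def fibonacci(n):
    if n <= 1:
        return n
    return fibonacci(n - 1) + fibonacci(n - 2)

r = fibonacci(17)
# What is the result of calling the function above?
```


fibonacci(17)
= fibonacci(16) + fibonacci(15)
= (fibonacci(15) + fibonacci(14)) + fibonacci(15)
Computing bottom-up: fibonacci(0)=0, fibonacci(1)=1, fibonacci(2)=1, fibonacci(3)=2, fibonacci(4)=3, fibonacci(5)=5, fibonacci(6)=8, fibonacci(7)=13, fibonacci(8)=21, fibonacci(9)=34, fibonacci(10)=55, fibonacci(11)=89, fibonacci(12)=144, fibonacci(13)=233, fibonacci(14)=377, fibonacci(15)=610, fibonacci(16)=987, fibonacci(17)=1597
= 1597


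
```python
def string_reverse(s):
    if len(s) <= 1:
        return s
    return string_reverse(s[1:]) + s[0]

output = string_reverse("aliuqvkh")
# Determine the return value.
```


string_reverse("aliuqvkh")
= string_reverse("liuqvkh") + "a"
= string_reverse("iuqvkh") + "l" + "a"
= string_reverse("uqvkh") + "i" + "l" + "a"
= string_reverse("qvkh") + "u" + "i" + "l" + "a"
= string_reverse("vkh") + "q" + "u" + "i" + "l" + "a"
= string_reverse("kh") + "v" + "q" + "u" + "i" + "l" + "a"
= string_reverse("h") + "k" + "v" + "q" + "u" + "i" + "l" + "a"
= "h" + "k" + "v" + "q" + "u" + "i" + "l" + "a"
= "hkvquila"


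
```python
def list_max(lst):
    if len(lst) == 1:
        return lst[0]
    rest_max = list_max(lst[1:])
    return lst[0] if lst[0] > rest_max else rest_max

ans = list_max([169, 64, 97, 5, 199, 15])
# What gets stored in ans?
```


list_max([169, 64, 97, 5, 199, 15])
= compare 169 with list_max([64, 97, 5, 199, 15])
= compare 64 with list_max([97, 5, 199, 15])
= compare 97 with list_max([5, 199, 15])
= compare 5 with list_max([199, 15])
= compare 199 with list_max([15])
Base: list_max([15]) = 15
compare 199 with 15: max = 199
compare 5 with 199: max = 199
compare 97 with 199: max = 199
compare 64 with 199: max = 199
compare 169 with 199: max = 199
= 199


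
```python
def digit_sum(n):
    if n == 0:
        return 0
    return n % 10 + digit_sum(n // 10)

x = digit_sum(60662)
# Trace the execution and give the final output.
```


digit_sum(60662)
= 2 + digit_sum(6066)
= 2 + 6 + digit_sum(606)
= 2 + 6 + 6 + digit_sum(60)
= 2 + 6 + 6 + 0 + digit_sum(6)
= 2 + 6 + 6 + 0 + 6 + digit_sum(0)
= 2 + 6 + 6 + 0 + 6 + 0
= 20
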